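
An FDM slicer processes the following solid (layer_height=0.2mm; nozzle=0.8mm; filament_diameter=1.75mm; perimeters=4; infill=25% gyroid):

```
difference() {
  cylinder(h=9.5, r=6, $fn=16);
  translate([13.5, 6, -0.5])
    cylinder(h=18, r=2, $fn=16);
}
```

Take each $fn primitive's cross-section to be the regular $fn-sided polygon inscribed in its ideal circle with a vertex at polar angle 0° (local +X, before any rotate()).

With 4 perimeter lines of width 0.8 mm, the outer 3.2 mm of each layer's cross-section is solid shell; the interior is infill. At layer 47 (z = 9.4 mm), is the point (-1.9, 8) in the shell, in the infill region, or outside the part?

outside

At z = 9.4 mm: the r=6 cylinder contributes a regular 16-gon of circumradius 6; the r=2 cylinder at (13.5, 6) contributes a regular 16-gon of circumradius 2; Taking the first minus the rest: starting from the r=6 cylinder, the r=2 cylinder at (13.5, 6) misses the remaining region (no effect) — 1 connected region. Overall, the cross-section is a single solid region. The nearest boundary edge runs (-2.30, 5.54)→(0.00, 6.00); distance from the point to it = 2.33 mm. The point is not inside any of the regions above, so it lies outside the cross-section (2.33 mm from the nearest boundary).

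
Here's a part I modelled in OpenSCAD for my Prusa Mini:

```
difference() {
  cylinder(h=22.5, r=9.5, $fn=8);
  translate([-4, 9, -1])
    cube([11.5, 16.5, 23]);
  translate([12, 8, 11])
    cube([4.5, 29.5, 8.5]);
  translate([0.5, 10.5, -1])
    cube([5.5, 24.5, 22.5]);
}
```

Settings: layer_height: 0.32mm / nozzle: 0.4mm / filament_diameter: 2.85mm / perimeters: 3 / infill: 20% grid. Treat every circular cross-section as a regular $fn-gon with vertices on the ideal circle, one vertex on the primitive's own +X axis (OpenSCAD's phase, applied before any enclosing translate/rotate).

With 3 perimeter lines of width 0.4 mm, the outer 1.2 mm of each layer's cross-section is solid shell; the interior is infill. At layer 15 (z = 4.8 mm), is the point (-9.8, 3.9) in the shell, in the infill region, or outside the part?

outside

At z = 4.8 mm: the cylinder: section is a regular 8-gon, circumradius r=9.5; the 11.5×16.5 cube at (-4, 9) contributes its full rectangle; the cube at (12, 8) is not intersected at this z (z outside [11, 19.5]); the cube at (0.5, 10.5) (footprint 5.5×24.5) is included at this height; Subtracting the remaining from the first: starting from the r=9.5 cylinder, the 11.5×16.5 cube at (-4, 9) partially overlaps it — only the 0.60 mm² overlap (of its 189.75 mm²) is removed, clipping the outline; the 5.5×24.5 cube at (0.5, 10.5) misses the remaining region (no effect) — 1 connected region. Overall, the cross-section is a single solid region. The nearest boundary edge runs (-9.50, 0.00)→(-6.72, 6.72); distance from the point to it = 1.77 mm. The point is not inside any of the regions above, so it lies outside the cross-section (1.77 mm from the nearest boundary).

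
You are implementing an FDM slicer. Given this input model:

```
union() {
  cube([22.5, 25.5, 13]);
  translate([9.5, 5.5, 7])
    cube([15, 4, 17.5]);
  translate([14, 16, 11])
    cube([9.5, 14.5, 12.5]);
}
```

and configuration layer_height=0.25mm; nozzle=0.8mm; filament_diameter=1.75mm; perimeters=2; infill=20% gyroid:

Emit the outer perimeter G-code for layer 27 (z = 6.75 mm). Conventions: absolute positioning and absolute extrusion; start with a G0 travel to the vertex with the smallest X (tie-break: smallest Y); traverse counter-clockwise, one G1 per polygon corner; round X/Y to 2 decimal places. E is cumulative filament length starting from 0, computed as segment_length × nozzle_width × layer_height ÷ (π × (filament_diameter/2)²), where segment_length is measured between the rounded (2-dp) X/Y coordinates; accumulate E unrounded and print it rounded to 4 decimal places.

At z = 6.75 mm: the cube is present — its section is the full 22.5×25.5 rectangle; the cube at (9.5, 5.5) is absent (z outside [7, 24.5]); the cube at (14, 16) does not reach this height (z outside [11, 23.5]); Taking the union: only the 22.5×25.5 cube is present, so the union is just that shape — 1 connected region. The outline is a single polygon with 4 vertices. Extrusion per mm of travel: 0.8 × 0.25 / (π × 0.875²) = 0.083150. Accumulating E over each segment gives final E = 7.9824.

G0 X0.00 Y0.00 Z6.75
G1 X22.50 Y0.00 E1.8709
G1 X22.50 Y25.50 E3.9912
G1 X0.00 Y25.50 E5.8621
G1 X0.00 Y0.00 E7.9824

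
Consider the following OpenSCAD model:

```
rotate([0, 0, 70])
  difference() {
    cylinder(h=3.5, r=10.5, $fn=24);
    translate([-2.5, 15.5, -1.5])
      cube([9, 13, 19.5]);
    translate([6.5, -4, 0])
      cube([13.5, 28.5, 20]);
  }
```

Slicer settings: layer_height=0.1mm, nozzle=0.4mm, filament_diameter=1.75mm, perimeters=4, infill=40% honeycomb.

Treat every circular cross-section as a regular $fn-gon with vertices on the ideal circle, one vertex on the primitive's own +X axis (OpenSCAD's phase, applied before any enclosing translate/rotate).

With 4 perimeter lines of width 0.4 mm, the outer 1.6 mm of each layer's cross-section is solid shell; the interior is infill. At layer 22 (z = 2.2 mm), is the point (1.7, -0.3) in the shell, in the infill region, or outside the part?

At z = 2.2 mm: the cylinder: section is a regular 24-gon, circumradius r=10.5; the 9×13 cube at (-2.5, 15.5) contributes its full rectangle; the 13.5×28.5 cube at (6.5, -4) contributes its full rectangle; After the difference (first − rest): starting from the r=10.5 cylinder, the 9×13 cube at (-2.5, 15.5) misses the remaining region (no effect); the 13.5×28.5 cube at (6.5, -4) partially overlaps it — only the 37.15 mm² overlap (of its 384.75 mm²) is removed, clipping the outline — 1 connected region; (whole slice rotated 70° about Z — lengths, areas and connectivity unchanged). Overall, the cross-section is a single solid region. Undo the 70° rotation: the query point maps to (0.300, -1.700) in the un-rotated model frame. The nearest boundary edge runs (6.50, 8.13)→(6.50, -4.00); distance from the point to it = 6.20 mm. The point is inside the cross-section and 6.20 mm from the nearest boundary — more than the 1.6 mm shell width (4 × 0.4), so it's in the infill interior.

infill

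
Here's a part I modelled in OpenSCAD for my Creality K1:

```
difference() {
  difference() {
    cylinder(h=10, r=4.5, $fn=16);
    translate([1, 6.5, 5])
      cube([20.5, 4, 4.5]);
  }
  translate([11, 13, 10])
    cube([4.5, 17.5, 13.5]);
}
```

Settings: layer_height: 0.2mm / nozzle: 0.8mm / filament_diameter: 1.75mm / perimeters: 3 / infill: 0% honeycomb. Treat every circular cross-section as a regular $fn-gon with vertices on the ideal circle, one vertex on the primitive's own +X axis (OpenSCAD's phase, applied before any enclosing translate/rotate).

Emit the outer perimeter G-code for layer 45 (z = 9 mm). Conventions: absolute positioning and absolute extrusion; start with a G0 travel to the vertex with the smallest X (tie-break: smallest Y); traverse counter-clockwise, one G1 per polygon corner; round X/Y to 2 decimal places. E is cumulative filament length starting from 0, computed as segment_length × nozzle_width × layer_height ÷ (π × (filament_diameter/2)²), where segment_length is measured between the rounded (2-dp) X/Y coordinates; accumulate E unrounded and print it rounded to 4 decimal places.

At z = 9 mm: the r=4.5 cylinder gives a regular 16-gon of circumradius 4.5 (constant along its height); the 20.5×4 cube at (1, 6.5) contributes its full rectangle; Subtracting the remaining from the first: starting from the r=4.5 cylinder, the 20.5×4 cube at (1, 6.5) misses the remaining region (no effect) — 1 connected region; the cube at (11, 13) is not intersected at this z (z outside [10, 23.5]); Taking the first minus the rest: none of the subtracted shapes is present at this height, so that combined region is unchanged — 1 connected region. The outline is a single polygon with 16 vertices. Extrusion per mm of travel: 0.8 × 0.2 / (π × 0.875²) = 0.066520. Accumulating E over each segment gives final E = 1.8688.

G0 X-4.50 Y0.00 Z9.00
G1 X-4.16 Y-1.72 E0.1166
G1 X-3.18 Y-3.18 E0.2336
G1 X-1.72 Y-4.16 E0.3506
G1 X0.00 Y-4.50 E0.4672
G1 X1.72 Y-4.16 E0.5838
G1 X3.18 Y-3.18 E0.7008
G1 X4.16 Y-1.72 E0.8178
G1 X4.50 Y0.00 E0.9344
G1 X4.16 Y1.72 E1.0510
G1 X3.18 Y3.18 E1.1680
G1 X1.72 Y4.16 E1.2850
G1 X0.00 Y4.50 E1.4016
G1 X-1.72 Y4.16 E1.5182
G1 X-3.18 Y3.18 E1.6352
G1 X-4.16 Y1.72 E1.7522
G1 X-4.50 Y0.00 E1.8688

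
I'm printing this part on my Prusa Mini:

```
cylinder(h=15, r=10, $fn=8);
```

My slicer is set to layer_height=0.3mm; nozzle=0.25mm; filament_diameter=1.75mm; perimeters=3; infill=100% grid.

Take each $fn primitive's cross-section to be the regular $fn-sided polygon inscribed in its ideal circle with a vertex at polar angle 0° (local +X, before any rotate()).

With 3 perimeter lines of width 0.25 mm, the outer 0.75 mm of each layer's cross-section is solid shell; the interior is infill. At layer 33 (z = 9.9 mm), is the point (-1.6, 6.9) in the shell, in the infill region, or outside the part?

infill

At z = 9.9 mm: the r=10 cylinder gives a regular 8-gon of circumradius 10 (constant along its height). Overall, the cross-section is a single solid region. The nearest boundary edge runs (0.00, 10.00)→(-7.07, 7.07); distance from the point to it = 2.25 mm. The point is inside the cross-section and 2.25 mm from the nearest boundary — more than the 0.75 mm shell width (3 × 0.25), so it's in the infill interior.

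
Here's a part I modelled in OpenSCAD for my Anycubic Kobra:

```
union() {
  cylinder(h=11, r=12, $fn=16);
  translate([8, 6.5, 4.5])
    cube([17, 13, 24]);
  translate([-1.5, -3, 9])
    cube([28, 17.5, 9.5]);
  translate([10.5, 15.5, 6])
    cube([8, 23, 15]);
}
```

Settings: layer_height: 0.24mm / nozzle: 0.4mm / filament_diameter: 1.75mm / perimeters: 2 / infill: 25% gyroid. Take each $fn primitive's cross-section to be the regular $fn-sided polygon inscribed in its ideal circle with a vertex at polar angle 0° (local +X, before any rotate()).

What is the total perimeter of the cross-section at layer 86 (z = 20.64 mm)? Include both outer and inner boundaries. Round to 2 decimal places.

At z = 20.64 mm: the cylinder is not intersected at this z (z outside [0, 11]); the cube at (8, 6.5) (footprint 17×13) is included at this height (perimeter 60.00 mm); the cube at (-1.5, -3) is absent (z outside [9, 18.5]); the cube at (10.5, 15.5) (footprint 8×23) is included at this height (perimeter 62.00 mm); Merging all regions: the regions partially overlap (shared area 32.00 mm²), so the edge portions inside another operand are dropped and the merged outline is re-measured after clipping — boundary = 98.00 mm. Overall, the cross-section is a single solid region. Total boundary length (outer) = 98.00 mm.

98.00 mm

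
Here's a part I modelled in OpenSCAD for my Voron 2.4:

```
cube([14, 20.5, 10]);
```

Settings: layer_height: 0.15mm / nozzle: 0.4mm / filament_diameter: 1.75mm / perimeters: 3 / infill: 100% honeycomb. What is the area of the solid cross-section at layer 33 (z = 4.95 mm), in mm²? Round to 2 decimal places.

At z = 4.95 mm: the cube (footprint 14×20.5) is included at this height (area 287.00 mm²). Overall, the cross-section is a single solid region. Net area = 287.00 mm².

287.00 mm²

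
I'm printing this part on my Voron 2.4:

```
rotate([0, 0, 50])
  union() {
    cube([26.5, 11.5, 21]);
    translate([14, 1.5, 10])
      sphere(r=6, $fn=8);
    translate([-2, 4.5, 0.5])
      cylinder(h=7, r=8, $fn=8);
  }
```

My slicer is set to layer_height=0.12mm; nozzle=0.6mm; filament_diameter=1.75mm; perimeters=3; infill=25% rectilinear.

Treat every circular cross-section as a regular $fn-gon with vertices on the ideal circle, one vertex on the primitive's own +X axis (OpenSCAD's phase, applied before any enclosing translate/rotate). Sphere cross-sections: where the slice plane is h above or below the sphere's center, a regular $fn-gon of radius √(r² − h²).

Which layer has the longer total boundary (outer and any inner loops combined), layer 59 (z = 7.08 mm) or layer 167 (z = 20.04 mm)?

layer 59 (z = 7.08 mm)

Layer 59 (z = 7.08): the cube (footprint 26.5×11.5) is included at this height (perimeter 76.00 mm); the r=6 sphere at (14, 1.5) contributes a regular 8-gon of circumradius √(6²−2.92²) = 5.242 (perimeter = 2·8·5.242·sin(180°/8) = 32.09 mm); the cylinder at (-2, 4.5): section is a regular 8-gon, circumradius r=8 (perimeter = 2·8·8.000·sin(180°/8) = 48.98 mm); Taking the union: the regions partially overlap (shared area 106.50 mm²), so the edge portions inside another operand are dropped and the merged outline is re-measured after clipping — boundary = 97.99 mm; (whole slice rotated 50° about Z — lengths, areas and connectivity unchanged). So its perimeter = 97.99 mm. Layer 167 (z = 20.04): the 26.5×11.5 cube contributes its full rectangle (perimeter 76.00 mm); the sphere at (14, 1.5) is not intersected at this z (|z−center|=10.040 > r=6); the cylinder at (-2, 4.5) does not reach this height (z outside [0.5, 7.5]); Taking the union: only the 26.5×11.5 cube is present, so the union is just that shape — boundary = 76.00 mm; (rotated 50° about Z; rotation is an isometry so areas/perimeters/island counts are preserved). So its perimeter = 76.00 mm. Layer 59 is larger (97.99 vs 76.00 mm).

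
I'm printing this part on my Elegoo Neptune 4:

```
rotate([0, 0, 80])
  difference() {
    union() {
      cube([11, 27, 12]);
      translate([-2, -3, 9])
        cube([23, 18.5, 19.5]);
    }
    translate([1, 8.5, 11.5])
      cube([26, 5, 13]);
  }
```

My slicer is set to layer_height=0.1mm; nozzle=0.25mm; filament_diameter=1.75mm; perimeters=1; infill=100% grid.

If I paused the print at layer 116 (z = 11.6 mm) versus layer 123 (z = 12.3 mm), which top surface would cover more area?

layer 116 (z = 11.6 mm)

Layer 116 (z = 11.6): the cube is present — its section is the full 11×27 rectangle (area 297.00 mm²); the cube at (-2, -3) (footprint 23×18.5) is included at this height (area 425.50 mm²); Merging all regions: the regions partially overlap — summed areas 722.50 mm² minus the doubly-counted overlap 170.50 mm² gives 552.00 mm² — area = 552.00 mm²; the cube at (1, 8.5) is present — its section is the full 26×5 rectangle (area 130.00 mm²); Subtracting the remaining from the first: starting from the result so far (552.00 mm²), the 26×5 cube at (1, 8.5) partially overlaps it — only the 100.00 mm² overlap (of its 130.00 mm²) is removed, clipping the outline — area = 452.00 mm²; (whole slice rotated 80° about Z — lengths, areas and connectivity unchanged). So its area = 452.00 mm². Layer 123 (z = 12.3): the cube does not reach this height (z outside [0, 12]); the 23×18.5 cube at (-2, -3) contributes its full rectangle (area 425.50 mm²); Taking the union: only the 23×18.5 cube at (-2, -3) is present, so the union is just that shape — area = 425.50 mm²; the cube at (1, 8.5) (footprint 26×5) is included at this height (area 130.00 mm²); Taking the first minus the rest: starting from that combined region (425.50 mm²), the 26×5 cube at (1, 8.5) partially overlaps it — only the 100.00 mm² overlap (of its 130.00 mm²) is removed, clipping the outline — area = 325.50 mm²; (rotated 80° about Z; rotation is an isometry so areas/perimeters/island counts are preserved). So its area = 325.50 mm². Layer 116 is larger (452.00 vs 325.50 mm²).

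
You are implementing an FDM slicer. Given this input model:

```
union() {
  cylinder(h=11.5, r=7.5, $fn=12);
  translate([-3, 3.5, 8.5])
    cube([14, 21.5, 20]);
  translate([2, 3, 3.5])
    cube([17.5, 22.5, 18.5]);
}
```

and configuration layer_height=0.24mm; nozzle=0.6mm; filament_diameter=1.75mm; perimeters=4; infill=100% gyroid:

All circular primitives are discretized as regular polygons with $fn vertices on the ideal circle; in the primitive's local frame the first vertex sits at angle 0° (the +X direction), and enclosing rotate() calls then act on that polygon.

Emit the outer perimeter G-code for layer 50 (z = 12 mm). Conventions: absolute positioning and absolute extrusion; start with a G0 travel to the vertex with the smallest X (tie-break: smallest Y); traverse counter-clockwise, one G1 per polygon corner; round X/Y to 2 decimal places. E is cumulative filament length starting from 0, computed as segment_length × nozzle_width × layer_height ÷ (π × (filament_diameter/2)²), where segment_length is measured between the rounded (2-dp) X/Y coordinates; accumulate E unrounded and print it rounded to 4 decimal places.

G0 X-3.00 Y3.50 Z12.00
G1 X2.00 Y3.50 E0.2993
G1 X2.00 Y3.00 E0.3293
G1 X19.50 Y3.00 E1.3770
G1 X19.50 Y25.50 E2.7240
G1 X2.00 Y25.50 E3.7717
G1 X2.00 Y25.00 E3.8016
G1 X-3.00 Y25.00 E4.1010
G1 X-3.00 Y3.50 E5.3881

At z = 12 mm: the cylinder does not reach this height (z outside [0, 11.5]); the 14×21.5 cube at (-3, 3.5) contributes its full rectangle; the cube at (2, 3) (footprint 17.5×22.5) is included at this height; Taking the union: the regions partially overlap (shared area 193.50 mm²), so overlapping operands fuse into one piece — 1 connected region. The outline is a single polygon with 8 vertices. Extrusion per mm of travel: 0.6 × 0.24 / (π × 0.875²) = 0.059868. Accumulating E over each segment gives final E = 5.3881.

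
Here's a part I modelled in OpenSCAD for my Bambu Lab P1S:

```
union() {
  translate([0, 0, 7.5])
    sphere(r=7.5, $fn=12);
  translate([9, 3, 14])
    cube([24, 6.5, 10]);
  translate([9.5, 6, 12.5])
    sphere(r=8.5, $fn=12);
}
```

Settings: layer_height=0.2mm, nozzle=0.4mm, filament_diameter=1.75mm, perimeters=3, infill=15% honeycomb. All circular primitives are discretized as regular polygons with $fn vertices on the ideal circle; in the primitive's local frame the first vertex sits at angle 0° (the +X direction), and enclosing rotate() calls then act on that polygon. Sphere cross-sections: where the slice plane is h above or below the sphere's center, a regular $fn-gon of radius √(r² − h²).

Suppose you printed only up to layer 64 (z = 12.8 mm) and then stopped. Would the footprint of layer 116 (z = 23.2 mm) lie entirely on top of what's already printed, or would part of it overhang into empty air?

Compare the two slices. At z = 12.8: the r=7.5 sphere contributes a regular 12-gon of circumradius √(7.5²−5.3²) = 5.307 (area = (12/2)·5.307²·sin(360°/12) = 84.48 mm²); the cube at (9, 3) is not intersected at this z (z outside [14, 24]); the r=8.5 sphere at (9.5, 6) contributes a regular 12-gon of circumradius √(8.5²−0.3²) = 8.495 (area = (12/2)·8.495²·sin(360°/12) = 216.48 mm²); Taking the union: the regions partially overlap — summed areas 300.96 mm² minus the doubly-counted overlap 10.89 mm² gives 290.07 mm² — area = 290.07 mm². At z = 23.2: the sphere does not reach this height (|z−center|=15.700 > r=7.5); the cube at (9, 3) (footprint 24×6.5) is included at this height (area 156.00 mm²); the sphere at (9.5, 6) is not intersected at this z (|z−center|=10.700 > r=8.5); Merging all regions: only the 24×6.5 cube at (9, 3) is present, so the union is just that shape — area = 156.00 mm². Checking containment: at z = 23.2 the cross-section extends beyond the z = 12.8 cross-section by about 100.38 mm².

part overhangs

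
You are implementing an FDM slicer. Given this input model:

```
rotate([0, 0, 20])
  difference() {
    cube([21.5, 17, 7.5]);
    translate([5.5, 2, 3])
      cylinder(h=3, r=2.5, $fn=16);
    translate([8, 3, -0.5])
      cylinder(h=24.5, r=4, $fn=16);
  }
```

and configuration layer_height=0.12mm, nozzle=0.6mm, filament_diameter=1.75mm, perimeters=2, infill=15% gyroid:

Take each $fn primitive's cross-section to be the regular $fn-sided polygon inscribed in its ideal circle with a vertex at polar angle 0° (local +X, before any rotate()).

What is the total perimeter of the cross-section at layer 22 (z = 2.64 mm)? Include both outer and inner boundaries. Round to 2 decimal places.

At z = 2.64 mm: the 21.5×17 cube contributes its full rectangle (perimeter 77.00 mm); the cylinder at (5.5, 2) is absent (z outside [3, 6]); the cylinder at (8, 3): section is a regular 16-gon, circumradius r=4 (perimeter = 2·16·4.000·sin(180°/16) = 24.97 mm); After the difference (first − rest): starting from the 21.5×17 cube, the r=4 cylinder at (8, 3) partially overlaps it — only the 45.66 mm² overlap (of its 48.98 mm²) is removed, clipping the outline — boundary = 91.20 mm; (rotated 20° about Z; rotation is an isometry so areas/perimeters/island counts are preserved). Overall, the cross-section is a single solid region. Total boundary length (outer) = 91.20 mm.

91.20 mm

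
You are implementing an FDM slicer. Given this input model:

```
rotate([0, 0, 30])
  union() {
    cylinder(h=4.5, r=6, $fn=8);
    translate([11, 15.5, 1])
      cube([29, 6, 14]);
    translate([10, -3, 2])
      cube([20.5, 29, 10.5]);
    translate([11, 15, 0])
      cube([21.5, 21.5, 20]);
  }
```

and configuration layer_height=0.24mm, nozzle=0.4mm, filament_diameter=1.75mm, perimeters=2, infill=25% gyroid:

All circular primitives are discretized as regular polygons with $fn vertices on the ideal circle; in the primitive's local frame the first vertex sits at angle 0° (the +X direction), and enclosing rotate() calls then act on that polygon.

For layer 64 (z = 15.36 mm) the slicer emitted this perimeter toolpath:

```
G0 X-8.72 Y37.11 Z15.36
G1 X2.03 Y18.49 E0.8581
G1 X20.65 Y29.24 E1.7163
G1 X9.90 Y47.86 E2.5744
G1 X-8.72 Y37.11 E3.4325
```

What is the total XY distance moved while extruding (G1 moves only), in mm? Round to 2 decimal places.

Sum the Euclidean lengths of each G1 segment: total = 86.00 mm.

86.00 mm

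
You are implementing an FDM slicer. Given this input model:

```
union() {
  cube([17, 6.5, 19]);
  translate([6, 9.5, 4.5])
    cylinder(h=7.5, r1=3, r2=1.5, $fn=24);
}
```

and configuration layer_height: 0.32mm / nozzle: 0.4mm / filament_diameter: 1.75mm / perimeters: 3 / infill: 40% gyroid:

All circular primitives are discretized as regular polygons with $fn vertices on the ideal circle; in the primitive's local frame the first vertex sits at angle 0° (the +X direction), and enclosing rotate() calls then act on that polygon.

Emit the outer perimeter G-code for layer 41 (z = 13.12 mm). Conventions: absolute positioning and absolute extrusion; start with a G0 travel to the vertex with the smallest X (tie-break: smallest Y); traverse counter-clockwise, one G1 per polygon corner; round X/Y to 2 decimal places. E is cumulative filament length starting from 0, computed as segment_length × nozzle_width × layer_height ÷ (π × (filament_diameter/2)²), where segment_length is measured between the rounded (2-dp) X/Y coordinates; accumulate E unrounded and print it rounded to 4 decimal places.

At z = 13.12 mm: the cube is present — its section is the full 17×6.5 rectangle; the cone at (6, 9.5) does not reach this height (z outside [4.5, 12]); Taking the union: only the 17×6.5 cube is present, so the union is just that shape — 1 connected region. The outline is a single polygon with 4 vertices. Extrusion per mm of travel: 0.4 × 0.32 / (π × 0.875²) = 0.053216. Accumulating E over each segment gives final E = 2.5012.

G0 X0.00 Y0.00 Z13.12
G1 X17.00 Y0.00 E0.9047
G1 X17.00 Y6.50 E1.2506
G1 X0.00 Y6.50 E2.1553
G1 X0.00 Y0.00 E2.5012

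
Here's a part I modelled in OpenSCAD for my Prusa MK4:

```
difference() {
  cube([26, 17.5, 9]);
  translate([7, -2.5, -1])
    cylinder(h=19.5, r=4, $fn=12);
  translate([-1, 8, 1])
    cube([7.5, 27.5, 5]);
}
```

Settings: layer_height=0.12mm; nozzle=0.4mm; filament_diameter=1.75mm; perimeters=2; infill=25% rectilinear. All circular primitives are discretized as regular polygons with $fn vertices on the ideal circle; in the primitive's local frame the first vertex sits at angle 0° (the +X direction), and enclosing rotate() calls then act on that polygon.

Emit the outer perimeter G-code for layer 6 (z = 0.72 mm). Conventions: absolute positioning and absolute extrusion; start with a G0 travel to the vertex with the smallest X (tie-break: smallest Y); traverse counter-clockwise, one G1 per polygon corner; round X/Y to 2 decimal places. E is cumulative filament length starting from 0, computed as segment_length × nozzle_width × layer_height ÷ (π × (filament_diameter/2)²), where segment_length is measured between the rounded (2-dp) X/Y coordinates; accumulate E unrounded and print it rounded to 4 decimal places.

G0 X0.00 Y0.00 Z0.72
G1 X4.04 Y0.00 E0.0806
G1 X5.00 Y0.96 E0.1077
G1 X7.00 Y1.50 E0.1491
G1 X9.00 Y0.96 E0.1904
G1 X9.96 Y0.00 E0.2175
G1 X26.00 Y0.00 E0.5376
G1 X26.00 Y17.50 E0.8868
G1 X0.00 Y17.50 E1.4057
G1 X0.00 Y0.00 E1.7549

At z = 0.72 mm: the cube is present — its section is the full 26×17.5 rectangle; the cylinder at (7, -2.5): section is a regular 12-gon, circumradius r=4; the cube at (-1, 8) does not reach this height (z outside [1, 6]); Taking the first minus the rest: starting from the 26×17.5 cube, the r=4 cylinder at (7, -2.5) partially overlaps it — only the 5.86 mm² overlap (of its 48.00 mm²) is removed, clipping the outline — 1 connected region. The outline is a single polygon with 9 vertices. Extrusion per mm of travel: 0.4 × 0.12 / (π × 0.875²) = 0.019956. Accumulating E over each segment gives final E = 1.7549.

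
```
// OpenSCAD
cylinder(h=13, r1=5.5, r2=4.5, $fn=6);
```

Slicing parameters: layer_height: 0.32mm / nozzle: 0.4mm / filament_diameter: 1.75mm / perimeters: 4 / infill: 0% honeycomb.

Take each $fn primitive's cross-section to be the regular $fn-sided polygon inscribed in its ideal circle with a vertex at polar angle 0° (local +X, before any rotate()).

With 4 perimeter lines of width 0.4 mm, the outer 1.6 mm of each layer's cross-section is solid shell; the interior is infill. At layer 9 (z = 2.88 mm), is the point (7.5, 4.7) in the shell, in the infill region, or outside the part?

At z = 2.88 mm: the cone: at t=0.222 of its height the radius interpolates to r₁+(r₂−r₁)t = 5.278, giving a regular 6-gon of that circumradius. Overall, the cross-section is a single solid region. The nearest boundary edge runs (5.28, 0.00)→(2.64, 4.57); distance from the point to it = 4.27 mm. The point is not inside any of the regions above, so it lies outside the cross-section (4.27 mm from the nearest boundary).

outside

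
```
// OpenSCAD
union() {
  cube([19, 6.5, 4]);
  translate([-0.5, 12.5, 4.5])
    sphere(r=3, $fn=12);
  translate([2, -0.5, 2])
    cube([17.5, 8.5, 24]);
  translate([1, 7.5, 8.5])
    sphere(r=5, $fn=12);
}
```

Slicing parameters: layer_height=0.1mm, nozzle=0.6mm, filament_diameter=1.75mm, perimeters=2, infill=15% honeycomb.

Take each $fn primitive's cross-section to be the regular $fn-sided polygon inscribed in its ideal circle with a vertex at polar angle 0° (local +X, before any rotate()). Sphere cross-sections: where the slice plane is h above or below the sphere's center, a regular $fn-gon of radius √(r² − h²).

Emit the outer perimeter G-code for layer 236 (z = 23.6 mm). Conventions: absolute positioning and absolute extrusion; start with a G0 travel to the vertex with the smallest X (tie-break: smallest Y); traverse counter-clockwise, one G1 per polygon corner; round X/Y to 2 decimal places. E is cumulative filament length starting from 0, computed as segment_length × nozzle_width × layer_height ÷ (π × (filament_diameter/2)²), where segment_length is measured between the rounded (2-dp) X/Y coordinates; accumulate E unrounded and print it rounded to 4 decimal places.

G0 X2.00 Y-0.50 Z23.60
G1 X19.50 Y-0.50 E0.4365
G1 X19.50 Y8.00 E0.6486
G1 X2.00 Y8.00 E1.0851
G1 X2.00 Y-0.50 E1.2971

At z = 23.6 mm: the cube does not reach this height (z outside [0, 4]); the sphere at (-0.5, 12.5) is absent (|z−center|=19.100 > r=3); the 17.5×8.5 cube at (2, -0.5) contributes its full rectangle; the sphere at (1, 7.5) does not reach this height (|z−center|=15.100 > r=5); Merging all regions: only the 17.5×8.5 cube at (2, -0.5) is present, so the union is just that shape — 1 connected region. The outline is a single polygon with 4 vertices. Extrusion per mm of travel: 0.6 × 0.1 / (π × 0.875²) = 0.024945. Accumulating E over each segment gives final E = 1.2971.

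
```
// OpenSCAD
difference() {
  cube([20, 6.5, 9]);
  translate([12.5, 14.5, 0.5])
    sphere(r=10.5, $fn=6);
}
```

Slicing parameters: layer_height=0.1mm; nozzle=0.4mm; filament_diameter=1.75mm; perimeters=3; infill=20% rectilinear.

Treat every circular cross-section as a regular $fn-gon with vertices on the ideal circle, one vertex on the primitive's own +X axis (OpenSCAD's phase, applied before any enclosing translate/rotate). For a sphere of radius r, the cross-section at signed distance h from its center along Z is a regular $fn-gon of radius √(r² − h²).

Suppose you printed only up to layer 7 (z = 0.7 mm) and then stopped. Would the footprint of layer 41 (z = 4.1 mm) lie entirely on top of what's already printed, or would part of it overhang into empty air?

Compare the two slices. At z = 0.7: the cube (footprint 20×6.5) is included at this height (area 130.00 mm²); the sphere at (12.5, 14.5): section is a regular 6-gon, circumradius = √(r²−h²) = √(10.5²−0.2²) = 10.498 (area = (6/2)·10.498²·sin(360°/6) = 286.33 mm²); Taking the first minus the rest: starting from the 20×6.5 cube (130.00 mm²), the r=10.5 sphere at (12.5, 14.5) partially overlaps it — only the 12.15 mm² overlap (of its 286.33 mm²) is removed, clipping the outline — area = 117.85 mm². At z = 4.1: the cube (footprint 20×6.5) is included at this height (area 130.00 mm²); the r=10.5 sphere at (12.5, 14.5) contributes a regular 6-gon of circumradius √(10.5²−3.6²) = 9.864 (area = (6/2)·9.864²·sin(360°/6) = 252.77 mm²); Subtracting the remaining from the first: starting from the 20×6.5 cube (130.00 mm²), the r=10.5 sphere at (12.5, 14.5) partially overlaps it — only the 5.52 mm² overlap (of its 252.77 mm²) is removed, clipping the outline — area = 124.48 mm². Checking containment: at z = 4.1 the cross-section extends beyond the z = 0.7 cross-section by about 6.63 mm².

part overhangs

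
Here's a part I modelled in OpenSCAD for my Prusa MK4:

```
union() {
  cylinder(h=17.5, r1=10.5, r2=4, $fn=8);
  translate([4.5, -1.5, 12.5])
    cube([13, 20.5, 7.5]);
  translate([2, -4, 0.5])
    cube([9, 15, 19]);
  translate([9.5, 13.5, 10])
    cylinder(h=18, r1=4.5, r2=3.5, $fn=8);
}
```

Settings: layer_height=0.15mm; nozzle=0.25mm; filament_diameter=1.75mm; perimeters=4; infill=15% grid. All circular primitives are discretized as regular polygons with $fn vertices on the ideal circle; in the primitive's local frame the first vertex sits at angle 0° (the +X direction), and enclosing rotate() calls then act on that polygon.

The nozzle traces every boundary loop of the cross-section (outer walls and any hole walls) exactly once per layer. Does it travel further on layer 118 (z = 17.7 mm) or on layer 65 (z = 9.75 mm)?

Layer 118 (z = 17.7): the cone is absent (z outside [0, 17.5]); the 13×20.5 cube at (4.5, -1.5) contributes its full rectangle (perimeter 67.00 mm); the cube at (2, -4) (footprint 9×15) is included at this height (perimeter 48.00 mm); the cone at (9.5, 13.5) contributes a regular 8-gon of circumradius 4.072 (interpolated between r1=4.5 and r2=3.5 at t=0.428) (perimeter = 2·8·4.072·sin(180°/8) = 24.93 mm); Taking the union: the regions partially overlap (shared area 128.15 mm²), so the edge portions inside another operand are dropped and the merged outline is re-measured after clipping — boundary = 77.00 mm. So its perimeter = 77.00 mm. Layer 65 (z = 9.75): the cone (r1=10.5→r2=4) has section circumradius 6.879 here — a regular 8-gon (perimeter = 2·8·6.879·sin(180°/8) = 42.12 mm); the cube at (4.5, -1.5) is not intersected at this z (z outside [12.5, 20]); the 9×15 cube at (2, -4) contributes its full rectangle (perimeter 48.00 mm); the cone at (9.5, 13.5) is not intersected at this z (z outside [10, 28]); Combining (union): the regions partially overlap (shared area 36.73 mm²), so the edge portions inside another operand are dropped and the merged outline is re-measured after clipping — boundary = 64.15 mm. So its perimeter = 64.15 mm. Layer 118 is larger (77.00 vs 64.15 mm).

layer 118 (z = 17.7 mm)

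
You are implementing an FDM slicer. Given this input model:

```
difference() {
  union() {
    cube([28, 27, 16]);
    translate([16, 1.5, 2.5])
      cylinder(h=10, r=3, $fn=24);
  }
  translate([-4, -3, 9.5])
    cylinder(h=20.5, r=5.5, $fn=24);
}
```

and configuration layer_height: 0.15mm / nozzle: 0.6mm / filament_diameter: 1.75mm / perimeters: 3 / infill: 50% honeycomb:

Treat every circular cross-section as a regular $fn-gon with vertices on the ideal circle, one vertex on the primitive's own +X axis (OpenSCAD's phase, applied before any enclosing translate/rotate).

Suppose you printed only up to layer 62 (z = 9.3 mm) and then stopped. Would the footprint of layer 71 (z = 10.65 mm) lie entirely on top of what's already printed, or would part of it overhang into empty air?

entirely on top

Compare the two slices. At z = 9.3: the 28×27 cube contributes its full rectangle (area 756.00 mm²); the r=3 cylinder at (16, 1.5) contributes a regular 24-gon of circumradius 3 (area = (24/2)·3.000²·sin(360°/24) = 27.95 mm²); Combining (union): the regions partially overlap — summed areas 783.95 mm² minus the doubly-counted overlap 22.53 mm² gives 761.42 mm² — area = 761.42 mm²; the cylinder at (-4, -3) does not reach this height (z outside [9.5, 30]); After the difference (first − rest): none of the subtracted shapes is present at this height, so the result so far is unchanged — area = 761.42 mm². At z = 10.65: the cube is present — its section is the full 28×27 rectangle (area 756.00 mm²); the r=3 cylinder at (16, 1.5) gives a regular 24-gon of circumradius 3 (constant along its height) (area = (24/2)·3.000²·sin(360°/24) = 27.95 mm²); Taking the union: the regions partially overlap — summed areas 783.95 mm² minus the doubly-counted overlap 22.53 mm² gives 761.42 mm² — area = 761.42 mm²; the r=5.5 cylinder at (-4, -3) gives a regular 24-gon of circumradius 5.5 (constant along its height) (area = (24/2)·5.500²·sin(360°/24) = 93.95 mm²); After the difference (first − rest): starting from the result so far (761.42 mm²), the r=5.5 cylinder at (-4, -3) partially overlaps it — only the 0.21 mm² overlap (of its 93.95 mm²) is removed, clipping the outline — area = 761.21 mm². Checking containment: the cross-section at z = 10.65 is a subset of the cross-section at z = 9.3.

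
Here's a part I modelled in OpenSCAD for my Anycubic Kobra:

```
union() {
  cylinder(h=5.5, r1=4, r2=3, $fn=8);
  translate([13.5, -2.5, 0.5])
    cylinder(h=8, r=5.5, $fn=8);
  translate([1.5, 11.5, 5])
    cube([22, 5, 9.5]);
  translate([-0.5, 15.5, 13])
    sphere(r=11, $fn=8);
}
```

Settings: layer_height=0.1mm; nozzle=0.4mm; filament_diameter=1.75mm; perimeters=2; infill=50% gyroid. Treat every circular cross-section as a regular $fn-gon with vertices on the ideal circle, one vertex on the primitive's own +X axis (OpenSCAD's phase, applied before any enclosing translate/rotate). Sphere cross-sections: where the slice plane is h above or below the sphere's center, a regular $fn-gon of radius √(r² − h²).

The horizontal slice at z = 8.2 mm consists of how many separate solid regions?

At z = 8.2 mm: the cone does not reach this height (z outside [0, 5.5]); the r=5.5 cylinder at (13.5, -2.5) contributes a regular 8-gon of circumradius 5.5; the cube at (1.5, 11.5) (footprint 22×5) is included at this height; the r=11 sphere at (-0.5, 15.5) contributes a regular 8-gon of circumradius √(11²−4.8²) = 9.897; Merging all regions: the regions partially overlap (shared area 35.97 mm²), so overlapping operands fuse into one piece — 2 connected regions. The result has 2 disconnected regions.

2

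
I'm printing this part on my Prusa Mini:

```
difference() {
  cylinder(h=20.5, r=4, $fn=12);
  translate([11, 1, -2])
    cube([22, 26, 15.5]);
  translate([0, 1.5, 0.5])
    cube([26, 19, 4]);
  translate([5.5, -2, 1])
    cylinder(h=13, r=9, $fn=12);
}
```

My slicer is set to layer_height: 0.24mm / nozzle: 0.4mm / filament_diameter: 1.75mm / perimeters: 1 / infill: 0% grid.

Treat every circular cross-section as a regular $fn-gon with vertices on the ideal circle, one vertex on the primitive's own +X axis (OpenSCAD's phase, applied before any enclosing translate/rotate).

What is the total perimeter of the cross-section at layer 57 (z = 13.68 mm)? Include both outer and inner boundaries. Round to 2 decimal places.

13.39 mm

At z = 13.68 mm: the r=4 cylinder gives a regular 12-gon of circumradius 4 (constant along its height) (perimeter = 2·12·4.000·sin(180°/12) = 24.85 mm); the cube at (11, 1) does not reach this height (z outside [-2, 13.5]); the cube at (0, 1.5) is not intersected at this z (z outside [0.5, 4.5]); the cylinder at (5.5, -2): section is a regular 12-gon, circumradius r=9 (perimeter = 2·12·9.000·sin(180°/12) = 55.90 mm); After the difference (first − rest): starting from the r=4 cylinder, the r=9 cylinder at (5.5, -2) partially overlaps it — only the 43.77 mm² overlap (of its 243.00 mm²) is removed, clipping the outline — boundary = 13.39 mm. Overall, the cross-section is a single solid region. Total boundary length (outer) = 13.39 mm.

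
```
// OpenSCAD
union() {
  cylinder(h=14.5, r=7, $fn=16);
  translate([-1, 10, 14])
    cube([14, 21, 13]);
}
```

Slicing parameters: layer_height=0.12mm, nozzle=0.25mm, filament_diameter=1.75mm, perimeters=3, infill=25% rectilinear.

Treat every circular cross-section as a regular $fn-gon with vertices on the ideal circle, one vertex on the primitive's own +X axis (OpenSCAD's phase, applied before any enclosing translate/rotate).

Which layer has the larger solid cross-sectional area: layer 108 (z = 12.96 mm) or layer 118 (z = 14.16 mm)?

Layer 108 (z = 12.96): the r=7 cylinder gives a regular 16-gon of circumradius 7 (constant along its height) (area = (16/2)·7.000²·sin(360°/16) = 150.01 mm²); the cube at (-1, 10) is not intersected at this z (z outside [14, 27]); Combining (union): only the r=7 cylinder is present, so the union is just that shape — area = 150.01 mm². So its area = 150.01 mm². Layer 118 (z = 14.16): the r=7 cylinder gives a regular 16-gon of circumradius 7 (constant along its height) (area = (16/2)·7.000²·sin(360°/16) = 150.01 mm²); the cube at (-1, 10) (footprint 14×21) is included at this height (area 294.00 mm²); Taking the union: the 2 present regions are separate (no shared area or edge), so areas and boundary lengths simply add and each stays a separate island — area = 444.01 mm². So its area = 444.01 mm². Layer 118 is larger (444.01 vs 150.01 mm²).

layer 118 (z = 14.16 mm)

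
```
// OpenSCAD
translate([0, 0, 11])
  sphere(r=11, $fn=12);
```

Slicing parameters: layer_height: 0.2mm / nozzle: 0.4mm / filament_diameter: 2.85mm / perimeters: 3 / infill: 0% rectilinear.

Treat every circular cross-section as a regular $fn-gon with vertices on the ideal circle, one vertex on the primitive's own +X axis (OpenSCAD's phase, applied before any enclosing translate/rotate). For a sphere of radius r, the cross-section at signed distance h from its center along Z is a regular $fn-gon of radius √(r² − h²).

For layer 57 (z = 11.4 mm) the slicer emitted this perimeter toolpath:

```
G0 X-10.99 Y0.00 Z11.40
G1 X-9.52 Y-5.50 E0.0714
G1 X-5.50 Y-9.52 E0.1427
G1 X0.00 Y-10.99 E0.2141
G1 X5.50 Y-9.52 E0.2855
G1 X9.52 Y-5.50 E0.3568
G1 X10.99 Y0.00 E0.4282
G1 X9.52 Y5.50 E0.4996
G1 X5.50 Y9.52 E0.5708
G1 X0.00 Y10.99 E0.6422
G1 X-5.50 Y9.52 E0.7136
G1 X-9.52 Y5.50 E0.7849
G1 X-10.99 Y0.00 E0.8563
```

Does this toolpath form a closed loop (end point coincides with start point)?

yes

Start point (G0): (-10.99, 0.00). End point (last G1): the path returns to the start — closed.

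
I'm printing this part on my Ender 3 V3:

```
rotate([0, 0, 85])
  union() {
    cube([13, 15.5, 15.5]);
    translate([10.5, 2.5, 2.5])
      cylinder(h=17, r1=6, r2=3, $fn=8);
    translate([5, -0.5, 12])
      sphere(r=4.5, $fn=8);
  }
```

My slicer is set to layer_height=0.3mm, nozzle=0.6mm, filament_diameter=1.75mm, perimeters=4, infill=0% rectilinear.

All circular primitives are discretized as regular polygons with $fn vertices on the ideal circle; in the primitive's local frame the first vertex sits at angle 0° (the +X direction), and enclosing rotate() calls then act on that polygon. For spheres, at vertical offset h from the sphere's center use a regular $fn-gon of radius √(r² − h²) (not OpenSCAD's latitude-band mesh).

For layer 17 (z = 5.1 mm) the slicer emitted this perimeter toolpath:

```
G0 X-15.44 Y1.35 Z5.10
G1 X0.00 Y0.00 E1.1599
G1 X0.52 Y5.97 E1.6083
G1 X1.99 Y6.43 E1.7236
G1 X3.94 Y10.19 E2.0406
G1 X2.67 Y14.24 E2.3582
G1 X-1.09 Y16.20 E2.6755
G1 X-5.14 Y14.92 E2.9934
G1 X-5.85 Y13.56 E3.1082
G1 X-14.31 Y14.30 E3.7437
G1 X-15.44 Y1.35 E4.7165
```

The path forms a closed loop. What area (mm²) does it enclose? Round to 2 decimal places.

235.27 mm²

Apply the shoelace formula to the sequence of (X, Y) vertices; enclosed area = 235.27 mm².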